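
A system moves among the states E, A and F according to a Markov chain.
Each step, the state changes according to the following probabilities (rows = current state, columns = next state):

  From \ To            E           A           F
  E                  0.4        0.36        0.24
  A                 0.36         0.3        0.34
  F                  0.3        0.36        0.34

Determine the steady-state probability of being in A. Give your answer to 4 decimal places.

0.3396

Let the stationary distribution be π with π = πP and π_1 + π_2 + π_3 = 1.
π_1 = 0.4·π_1 + 0.36·π_2 + 0.3·π_3
π_2 = 0.36·π_1 + 0.3·π_2 + 0.36·π_3
Solving with the normalization constraint gives π = (0.3560, 0.3396, 0.3044).
So the stationary probability of A is 0.3396.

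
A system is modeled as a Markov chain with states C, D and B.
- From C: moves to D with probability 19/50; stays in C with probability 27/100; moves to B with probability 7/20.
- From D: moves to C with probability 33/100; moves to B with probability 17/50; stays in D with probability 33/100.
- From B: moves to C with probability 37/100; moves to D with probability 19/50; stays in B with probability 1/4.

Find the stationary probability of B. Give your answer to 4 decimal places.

0.3149

Let the stationary distribution be π with π = πP and π_1 + π_2 + π_3 = 1.
π_1 = 0.27·π_1 + 0.33·π_2 + 0.37·π_3
π_2 = 0.38·π_1 + 0.33·π_2 + 0.38·π_3
Solving with the normalization constraint gives π = (0.3232, 0.3619, 0.3149).
So the stationary probability of B is 0.3149.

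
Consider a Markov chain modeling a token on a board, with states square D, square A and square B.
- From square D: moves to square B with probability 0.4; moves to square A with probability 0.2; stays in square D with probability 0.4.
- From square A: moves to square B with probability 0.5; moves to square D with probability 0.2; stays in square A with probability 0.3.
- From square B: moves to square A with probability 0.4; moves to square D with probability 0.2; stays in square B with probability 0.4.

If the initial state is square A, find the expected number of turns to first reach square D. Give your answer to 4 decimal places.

5.0000

Let t(s) be the expected number of turns to first reach square D from state s, with t(square D) = 0. Conditioning on the first turn:
t(square A) = 1 + 0.3·t(square A) + 0.5·t(square B)
t(square B) = 1 + 0.4·t(square A) + 0.4·t(square B)
Solving: t(square A) = 5.0000, t(square B) = 5.0000.
Expected turns from square A to square D: 5.0000.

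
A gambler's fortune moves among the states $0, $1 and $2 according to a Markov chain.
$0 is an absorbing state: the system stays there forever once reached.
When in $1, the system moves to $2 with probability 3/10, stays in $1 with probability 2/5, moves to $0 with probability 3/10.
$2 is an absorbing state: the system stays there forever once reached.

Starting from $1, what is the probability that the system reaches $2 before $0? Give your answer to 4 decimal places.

0.5000

Let h(s) be the probability of absorption at $2 starting from transient state s. Then h($2) = 1 and h($0) = 0. By first-step analysis:
h($1) = 0.3·0 + 0.4·h($1) + 0.3·1
Solving: h($1) = 0.5000.
Starting from $1, the probability is 0.5000.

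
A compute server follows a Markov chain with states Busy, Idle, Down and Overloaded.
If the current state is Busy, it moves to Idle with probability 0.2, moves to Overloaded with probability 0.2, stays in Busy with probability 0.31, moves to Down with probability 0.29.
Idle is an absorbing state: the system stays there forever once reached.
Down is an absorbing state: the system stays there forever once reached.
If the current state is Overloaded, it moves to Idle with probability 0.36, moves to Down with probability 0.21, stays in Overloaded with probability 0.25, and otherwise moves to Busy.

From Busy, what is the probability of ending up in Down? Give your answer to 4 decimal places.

Let h(s) be the probability of absorption at Down starting from transient state s. Then h(Down) = 1 and h(Idle) = 0. By first-step analysis:
h(Busy) = 0.31·h(Busy) + 0.2·0 + 0.29·1 + 0.2·h(Overloaded)
h(Overloaded) = 0.18·h(Busy) + 0.36·0 + 0.21·1 + 0.25·h(Overloaded)
Solving: h(Busy) = 0.5389, h(Overloaded) = 0.4093.
Starting from Busy, the probability is 0.5389.

0.5389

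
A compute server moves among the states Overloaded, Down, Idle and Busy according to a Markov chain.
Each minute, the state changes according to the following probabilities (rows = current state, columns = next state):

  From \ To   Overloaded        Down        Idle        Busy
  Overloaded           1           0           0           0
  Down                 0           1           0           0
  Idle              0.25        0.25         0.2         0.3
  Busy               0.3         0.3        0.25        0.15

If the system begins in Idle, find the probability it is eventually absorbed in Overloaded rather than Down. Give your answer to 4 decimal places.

Let h(s) be the probability of absorption at Overloaded starting from transient state s. Then h(Overloaded) = 1 and h(Down) = 0. By first-step analysis:
h(Idle) = 0.25·1 + 0.25·0 + 0.2·h(Idle) + 0.3·h(Busy)
h(Busy) = 0.3·1 + 0.3·0 + 0.25·h(Idle) + 0.15·h(Busy)
Solving: h(Idle) = 0.5000, h(Busy) = 0.5000.
Starting from Idle, the probability is 0.5000.

0.5000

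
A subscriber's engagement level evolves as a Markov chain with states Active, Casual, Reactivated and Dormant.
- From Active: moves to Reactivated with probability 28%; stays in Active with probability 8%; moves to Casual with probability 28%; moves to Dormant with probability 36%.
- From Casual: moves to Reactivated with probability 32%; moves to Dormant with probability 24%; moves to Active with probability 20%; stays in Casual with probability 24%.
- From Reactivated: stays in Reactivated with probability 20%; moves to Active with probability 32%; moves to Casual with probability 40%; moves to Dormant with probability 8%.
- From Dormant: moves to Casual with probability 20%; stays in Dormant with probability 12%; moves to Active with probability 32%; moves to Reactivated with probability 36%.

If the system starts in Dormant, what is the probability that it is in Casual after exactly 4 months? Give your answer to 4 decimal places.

0.2872

Propagate the distribution vector 4 months from Dormant.
After 0 months: (0.0000, 0.0000, 0.0000, 1.0000)
After 1 month: (0.3200, 0.2000, 0.3600, 0.1200)
After 2 months: (0.2192, 0.3056, 0.2688, 0.2064)
After 3 months: (0.2307, 0.2835, 0.2872, 0.1985)
After 4 months: (0.2306, 0.2872, 0.2842, 0.1979)
P(in Casual after 4 months) = 0.2872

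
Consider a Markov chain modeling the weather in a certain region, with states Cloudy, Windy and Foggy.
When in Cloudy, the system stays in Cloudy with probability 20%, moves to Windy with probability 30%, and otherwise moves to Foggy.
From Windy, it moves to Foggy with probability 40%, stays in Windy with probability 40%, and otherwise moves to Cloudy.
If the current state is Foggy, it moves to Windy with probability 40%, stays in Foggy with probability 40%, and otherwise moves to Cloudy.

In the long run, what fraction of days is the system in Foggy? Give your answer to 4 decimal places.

0.4200

Let the stationary distribution be π with π = πP and π_1 + π_2 + π_3 = 1.
π_1 = 0.2·π_1 + 0.2·π_2 + 0.2·π_3
π_2 = 0.3·π_1 + 0.4·π_2 + 0.4·π_3
Solving with the normalization constraint gives π = (0.2000, 0.3800, 0.4200).
So the stationary probability of Foggy is 0.4200.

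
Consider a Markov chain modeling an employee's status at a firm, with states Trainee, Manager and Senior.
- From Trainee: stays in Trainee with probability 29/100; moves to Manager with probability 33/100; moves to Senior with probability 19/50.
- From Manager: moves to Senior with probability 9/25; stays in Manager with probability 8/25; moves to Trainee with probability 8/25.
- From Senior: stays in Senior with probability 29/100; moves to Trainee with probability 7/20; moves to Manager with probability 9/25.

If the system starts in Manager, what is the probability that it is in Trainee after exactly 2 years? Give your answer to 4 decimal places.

Sum over the intermediate state after 1 year:
P = P(Manager→Trainee)·P(Trainee→Trainee) + P(Manager→Manager)·P(Manager→Trainee) + P(Manager→Senior)·P(Senior→Trainee)
  = 0.32×0.29 + 0.32×0.32 + 0.36×0.35
  = 0.0928 + 0.1024 + 0.1260 = 0.3212

0.3212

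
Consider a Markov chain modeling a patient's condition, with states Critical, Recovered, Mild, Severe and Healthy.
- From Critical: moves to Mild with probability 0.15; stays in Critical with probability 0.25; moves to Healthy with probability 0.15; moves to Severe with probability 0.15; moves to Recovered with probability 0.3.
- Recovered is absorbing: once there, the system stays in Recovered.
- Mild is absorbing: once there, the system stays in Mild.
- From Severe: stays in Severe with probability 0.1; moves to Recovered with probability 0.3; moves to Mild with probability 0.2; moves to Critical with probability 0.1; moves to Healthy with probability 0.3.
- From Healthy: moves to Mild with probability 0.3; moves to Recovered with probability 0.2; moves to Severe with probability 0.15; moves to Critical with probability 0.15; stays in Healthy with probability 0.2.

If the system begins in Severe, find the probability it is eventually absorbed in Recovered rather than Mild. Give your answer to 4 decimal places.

0.5565

Let h(s) be the probability of absorption at Recovered starting from transient state s. Then h(Recovered) = 1 and h(Mild) = 0. By first-step analysis:
h(Critical) = 0.25·h(Critical) + 0.3·1 + 0.15·0 + 0.15·h(Severe) + 0.15·h(Healthy)
h(Severe) = 0.1·h(Critical) + 0.3·1 + 0.2·0 + 0.1·h(Severe) + 0.3·h(Healthy)
h(Healthy) = 0.15·h(Critical) + 0.2·1 + 0.3·0 + 0.15·h(Severe) + 0.2·h(Healthy)
Solving: h(Critical) = 0.6048, h(Severe) = 0.5565, h(Healthy) = 0.4677.
Starting from Severe, the probability is 0.5565.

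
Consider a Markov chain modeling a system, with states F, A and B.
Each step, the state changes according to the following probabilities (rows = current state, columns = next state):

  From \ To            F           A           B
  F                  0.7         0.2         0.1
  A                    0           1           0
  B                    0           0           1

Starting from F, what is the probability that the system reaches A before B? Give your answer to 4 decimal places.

Let h(s) be the probability of absorption at A starting from transient state s. Then h(A) = 1 and h(B) = 0. By first-step analysis:
h(F) = 0.7·h(F) + 0.2·1 + 0.1·0
Solving: h(F) = 0.6667.
Starting from F, the probability is 0.6667.

0.6667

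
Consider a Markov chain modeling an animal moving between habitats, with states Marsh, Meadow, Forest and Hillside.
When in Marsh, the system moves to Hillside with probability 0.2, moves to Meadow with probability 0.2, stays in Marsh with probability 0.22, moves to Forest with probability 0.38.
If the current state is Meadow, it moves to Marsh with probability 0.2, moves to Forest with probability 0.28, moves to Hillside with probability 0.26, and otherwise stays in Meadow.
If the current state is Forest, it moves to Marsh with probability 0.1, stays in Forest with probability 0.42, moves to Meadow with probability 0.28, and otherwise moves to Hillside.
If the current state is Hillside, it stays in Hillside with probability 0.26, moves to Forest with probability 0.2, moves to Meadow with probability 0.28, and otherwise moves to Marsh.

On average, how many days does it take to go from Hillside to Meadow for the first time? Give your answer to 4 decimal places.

3.7917

Let t(s) be the expected number of days to first reach Meadow from state s, with t(Meadow) = 0. Conditioning on the first day:
t(Marsh) = 1 + 0.22·t(Marsh) + 0.38·t(Forest) + 0.2·t(Hillside)
t(Forest) = 1 + 0.1·t(Marsh) + 0.42·t(Forest) + 0.2·t(Hillside)
t(Hillside) = 1 + 0.26·t(Marsh) + 0.2·t(Forest) + 0.26·t(Hillside)
Solving: t(Marsh) = 4.0734, t(Forest) = 3.7339, t(Hillside) = 3.7917.
Expected days from Hillside to Meadow: 3.7917.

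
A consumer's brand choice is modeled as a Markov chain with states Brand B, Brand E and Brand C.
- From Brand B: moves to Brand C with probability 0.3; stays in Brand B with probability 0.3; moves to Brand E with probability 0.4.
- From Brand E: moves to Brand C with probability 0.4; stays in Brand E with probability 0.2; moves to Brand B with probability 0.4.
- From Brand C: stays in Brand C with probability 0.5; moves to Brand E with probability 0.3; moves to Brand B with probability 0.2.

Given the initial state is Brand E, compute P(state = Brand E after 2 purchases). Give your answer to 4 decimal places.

Sum over the intermediate state after 1 purchase:
P = P(Brand E→Brand B)·P(Brand B→Brand E) + P(Brand E→Brand E)·P(Brand E→Brand E) + P(Brand E→Brand C)·P(Brand C→Brand E)
  = 0.4×0.4 + 0.2×0.2 + 0.4×0.3
  = 0.1600 + 0.0400 + 0.1200 = 0.3200

0.3200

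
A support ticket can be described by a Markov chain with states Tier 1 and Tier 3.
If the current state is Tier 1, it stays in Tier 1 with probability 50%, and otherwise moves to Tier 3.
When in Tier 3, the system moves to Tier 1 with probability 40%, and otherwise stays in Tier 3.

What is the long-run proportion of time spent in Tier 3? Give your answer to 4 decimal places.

0.5556

Let the stationary distribution be π with π = πP and π_1 + π_2 = 1.
π_1 = 0.5·π_1 + 0.4·π_2
Solving with the normalization constraint gives π = (0.4444, 0.5556).
So the stationary probability of Tier 3 is 0.5556.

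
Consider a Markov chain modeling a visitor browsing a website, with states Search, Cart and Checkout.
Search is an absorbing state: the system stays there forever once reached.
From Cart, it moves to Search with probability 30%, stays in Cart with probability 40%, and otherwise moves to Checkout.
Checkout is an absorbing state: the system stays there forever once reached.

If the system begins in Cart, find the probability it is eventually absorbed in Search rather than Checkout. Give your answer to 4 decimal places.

Let h(s) be the probability of absorption at Search starting from transient state s. Then h(Search) = 1 and h(Checkout) = 0. By first-step analysis:
h(Cart) = 0.3·1 + 0.4·h(Cart) + 0.3·0
Solving: h(Cart) = 0.5000.
Starting from Cart, the probability is 0.5000.

0.5000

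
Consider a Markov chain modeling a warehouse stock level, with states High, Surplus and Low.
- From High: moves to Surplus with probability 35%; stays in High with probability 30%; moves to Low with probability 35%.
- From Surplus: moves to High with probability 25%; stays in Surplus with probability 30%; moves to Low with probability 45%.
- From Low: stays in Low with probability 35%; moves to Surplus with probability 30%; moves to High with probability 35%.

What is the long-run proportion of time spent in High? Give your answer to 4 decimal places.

Let the stationary distribution be π with π = πP and π_1 + π_2 + π_3 = 1.
π_1 = 0.3·π_1 + 0.25·π_2 + 0.35·π_3
π_2 = 0.35·π_1 + 0.3·π_2 + 0.3·π_3
Solving with the normalization constraint gives π = (0.3033, 0.3152, 0.3815).
So the stationary probability of High is 0.3033.

0.3033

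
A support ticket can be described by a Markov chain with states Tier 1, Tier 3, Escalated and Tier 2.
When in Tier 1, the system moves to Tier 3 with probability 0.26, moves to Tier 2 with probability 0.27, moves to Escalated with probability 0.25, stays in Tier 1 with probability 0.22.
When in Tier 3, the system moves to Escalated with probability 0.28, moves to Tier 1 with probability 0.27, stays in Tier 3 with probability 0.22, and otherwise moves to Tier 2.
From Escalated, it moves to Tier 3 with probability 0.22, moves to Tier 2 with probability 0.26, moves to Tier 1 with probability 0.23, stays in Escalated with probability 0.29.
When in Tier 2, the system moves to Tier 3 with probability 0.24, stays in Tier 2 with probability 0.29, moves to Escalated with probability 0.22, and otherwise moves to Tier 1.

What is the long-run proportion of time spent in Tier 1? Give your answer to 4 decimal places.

Let the stationary distribution be π with π = πP and π_1 + π_2 + π_3 + π_4 = 1.
π_1 = 0.22·π_1 + 0.27·π_2 + 0.23·π_3 + 0.25·π_4
π_2 = 0.26·π_1 + 0.22·π_2 + 0.22·π_3 + 0.24·π_4
π_3 = 0.25·π_1 + 0.28·π_2 + 0.29·π_3 + 0.22·π_4
Solving with the normalization constraint gives π = (0.2422, 0.2350, 0.2595, 0.2633).
So the stationary probability of Tier 1 is 0.2422.

0.2422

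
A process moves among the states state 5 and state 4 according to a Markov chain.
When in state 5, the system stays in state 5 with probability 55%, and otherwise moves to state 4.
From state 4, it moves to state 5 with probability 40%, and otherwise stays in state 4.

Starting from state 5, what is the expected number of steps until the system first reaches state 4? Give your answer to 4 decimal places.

2.2222

Let t(s) be the expected number of steps to first reach state 4 from state s, with t(state 4) = 0. Conditioning on the first step:
t(state 5) = 1 + 0.55·t(state 5)
Solving: t(state 5) = 2.2222.
Expected steps from state 5 to state 4: 2.2222.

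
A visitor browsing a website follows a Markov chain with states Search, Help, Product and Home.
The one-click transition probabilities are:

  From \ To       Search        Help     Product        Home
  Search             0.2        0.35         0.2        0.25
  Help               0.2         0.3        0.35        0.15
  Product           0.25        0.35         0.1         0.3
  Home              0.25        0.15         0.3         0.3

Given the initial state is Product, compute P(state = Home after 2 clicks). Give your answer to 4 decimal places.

Propagate the distribution vector 2 clicks from Product.
After 0 clicks: (0.0000, 0.0000, 1.0000, 0.0000)
After 1 click: (0.2500, 0.3500, 0.1000, 0.3000)
After 2 clicks: (0.2200, 0.2725, 0.2725, 0.2350)
P(in Home after 2 clicks) = 0.2350

0.2350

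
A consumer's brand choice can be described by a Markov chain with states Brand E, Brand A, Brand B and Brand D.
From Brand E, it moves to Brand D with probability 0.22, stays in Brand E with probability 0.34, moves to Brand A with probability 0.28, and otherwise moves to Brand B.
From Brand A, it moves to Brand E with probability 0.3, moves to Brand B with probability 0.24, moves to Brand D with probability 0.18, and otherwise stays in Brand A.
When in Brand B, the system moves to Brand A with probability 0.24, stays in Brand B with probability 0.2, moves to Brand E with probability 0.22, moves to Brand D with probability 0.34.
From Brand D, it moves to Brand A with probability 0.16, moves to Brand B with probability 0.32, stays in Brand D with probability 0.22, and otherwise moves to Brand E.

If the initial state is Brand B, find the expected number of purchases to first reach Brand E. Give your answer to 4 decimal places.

3.8479

Let t(s) be the expected number of purchases to first reach Brand E from state s, with t(Brand E) = 0. Conditioning on the first purchase:
t(Brand A) = 1 + 0.28·t(Brand A) + 0.24·t(Brand B) + 0.18·t(Brand D)
t(Brand B) = 1 + 0.24·t(Brand A) + 0.2·t(Brand B) + 0.34·t(Brand D)
t(Brand D) = 1 + 0.16·t(Brand A) + 0.32·t(Brand B) + 0.22·t(Brand D)
Solving: t(Brand A) = 3.5698, t(Brand B) = 3.8479, t(Brand D) = 3.5930.
Expected purchases from Brand B to Brand E: 3.8479.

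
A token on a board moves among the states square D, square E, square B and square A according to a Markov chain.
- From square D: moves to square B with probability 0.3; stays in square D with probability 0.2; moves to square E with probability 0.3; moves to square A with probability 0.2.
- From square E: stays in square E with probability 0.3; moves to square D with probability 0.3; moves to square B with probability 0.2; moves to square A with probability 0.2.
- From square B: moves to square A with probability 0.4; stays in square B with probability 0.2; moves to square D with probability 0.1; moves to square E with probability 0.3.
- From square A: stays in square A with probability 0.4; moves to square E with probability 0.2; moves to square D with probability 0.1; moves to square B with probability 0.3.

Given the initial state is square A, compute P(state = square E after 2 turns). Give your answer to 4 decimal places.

0.2600

Propagate the distribution vector 2 turns from square A.
After 0 turns: (0.0000, 0.0000, 0.0000, 1.0000)
After 1 turn: (0.1000, 0.2000, 0.3000, 0.4000)
After 2 turns: (0.1500, 0.2600, 0.2500, 0.3400)
P(in square E after 2 turns) = 0.2600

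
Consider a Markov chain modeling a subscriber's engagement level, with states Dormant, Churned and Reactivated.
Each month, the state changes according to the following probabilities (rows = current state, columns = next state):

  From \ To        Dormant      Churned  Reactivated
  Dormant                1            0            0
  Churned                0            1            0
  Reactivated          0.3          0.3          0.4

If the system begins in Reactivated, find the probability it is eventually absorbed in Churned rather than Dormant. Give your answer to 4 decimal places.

0.5000

Let h(s) be the probability of absorption at Churned starting from transient state s. Then h(Churned) = 1 and h(Dormant) = 0. By first-step analysis:
h(Reactivated) = 0.3·0 + 0.3·1 + 0.4·h(Reactivated)
Solving: h(Reactivated) = 0.5000.
Starting from Reactivated, the probability is 0.5000.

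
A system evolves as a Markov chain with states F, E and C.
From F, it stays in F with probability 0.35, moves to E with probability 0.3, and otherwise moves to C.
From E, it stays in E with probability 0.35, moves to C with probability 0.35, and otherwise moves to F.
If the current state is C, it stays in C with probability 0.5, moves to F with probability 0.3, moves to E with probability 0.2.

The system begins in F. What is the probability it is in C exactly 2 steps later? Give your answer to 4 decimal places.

0.4025

Sum over the intermediate state after 1 step:
P = P(F→F)·P(F→C) + P(F→E)·P(E→C) + P(F→C)·P(C→C)
  = 0.35×0.35 + 0.3×0.35 + 0.35×0.5
  = 0.1225 + 0.1050 + 0.1750 = 0.4025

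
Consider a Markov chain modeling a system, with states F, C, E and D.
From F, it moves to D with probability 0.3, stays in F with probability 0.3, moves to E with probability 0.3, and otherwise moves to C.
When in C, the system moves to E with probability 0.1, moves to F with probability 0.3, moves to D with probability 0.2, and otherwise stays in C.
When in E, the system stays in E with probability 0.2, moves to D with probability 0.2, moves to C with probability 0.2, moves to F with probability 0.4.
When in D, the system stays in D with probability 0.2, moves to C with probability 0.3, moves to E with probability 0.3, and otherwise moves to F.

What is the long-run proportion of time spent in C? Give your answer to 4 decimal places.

Let the stationary distribution be π with π = πP and π_1 + π_2 + π_3 + π_4 = 1.
π_1 = 0.3·π_1 + 0.3·π_2 + 0.4·π_3 + 0.2·π_4
π_2 = 0.1·π_1 + 0.4·π_2 + 0.2·π_3 + 0.3·π_4
π_3 = 0.3·π_1 + 0.1·π_2 + 0.2·π_3 + 0.3·π_4
Solving with the normalization constraint gives π = (0.2999, 0.2413, 0.2289, 0.2300).
So the stationary probability of C is 0.2413.

0.2413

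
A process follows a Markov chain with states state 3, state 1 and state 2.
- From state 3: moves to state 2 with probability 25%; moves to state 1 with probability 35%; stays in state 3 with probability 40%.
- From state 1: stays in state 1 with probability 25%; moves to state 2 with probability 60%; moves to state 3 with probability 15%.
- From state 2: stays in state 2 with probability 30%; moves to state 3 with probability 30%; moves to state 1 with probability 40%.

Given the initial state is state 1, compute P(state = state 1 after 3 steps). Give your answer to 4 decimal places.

0.3329

Propagate the distribution vector 3 steps from state 1.
After 0 steps: (0.0000, 1.0000, 0.0000)
After 1 step: (0.1500, 0.2500, 0.6000)
After 2 steps: (0.2775, 0.3550, 0.3675)
After 3 steps: (0.2745, 0.3329, 0.3926)
P(in state 1 after 3 steps) = 0.3329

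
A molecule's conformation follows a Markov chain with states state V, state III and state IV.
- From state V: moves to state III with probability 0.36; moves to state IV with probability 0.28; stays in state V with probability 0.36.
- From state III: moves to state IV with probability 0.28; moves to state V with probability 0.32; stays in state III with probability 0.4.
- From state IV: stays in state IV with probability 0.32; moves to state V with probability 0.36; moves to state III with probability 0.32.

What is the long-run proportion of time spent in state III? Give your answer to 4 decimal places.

0.3628

Let the stationary distribution be π with π = πP and π_1 + π_2 + π_3 = 1.
π_1 = 0.36·π_1 + 0.32·π_2 + 0.36·π_3
π_2 = 0.36·π_1 + 0.4·π_2 + 0.32·π_3
Solving with the normalization constraint gives π = (0.3455, 0.3628, 0.2917).
So the stationary probability of state III is 0.3628.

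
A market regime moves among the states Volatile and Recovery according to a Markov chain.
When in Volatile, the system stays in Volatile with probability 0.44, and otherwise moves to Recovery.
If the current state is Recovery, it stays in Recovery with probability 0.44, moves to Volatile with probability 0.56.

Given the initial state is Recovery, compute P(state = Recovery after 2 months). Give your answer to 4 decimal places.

Sum over the intermediate state after 1 month:
P = P(Recovery→Volatile)·P(Volatile→Recovery) + P(Recovery→Recovery)·P(Recovery→Recovery)
  = 0.56×0.56 + 0.44×0.44
  = 0.3136 + 0.1936 = 0.5072

0.5072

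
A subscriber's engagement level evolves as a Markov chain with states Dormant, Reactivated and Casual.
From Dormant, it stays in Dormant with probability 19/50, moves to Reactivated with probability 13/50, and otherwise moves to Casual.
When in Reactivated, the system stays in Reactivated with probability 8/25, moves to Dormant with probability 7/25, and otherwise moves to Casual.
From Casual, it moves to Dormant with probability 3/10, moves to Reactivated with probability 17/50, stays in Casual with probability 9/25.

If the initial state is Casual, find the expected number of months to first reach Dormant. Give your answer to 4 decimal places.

3.4091

Let t(s) be the expected number of months to first reach Dormant from state s, with t(Dormant) = 0. Conditioning on the first month:
t(Reactivated) = 1 + 0.32·t(Reactivated) + 0.4·t(Casual)
t(Casual) = 1 + 0.34·t(Reactivated) + 0.36·t(Casual)
Solving: t(Reactivated) = 3.4759, t(Casual) = 3.4091.
Expected months from Casual to Dormant: 3.4091.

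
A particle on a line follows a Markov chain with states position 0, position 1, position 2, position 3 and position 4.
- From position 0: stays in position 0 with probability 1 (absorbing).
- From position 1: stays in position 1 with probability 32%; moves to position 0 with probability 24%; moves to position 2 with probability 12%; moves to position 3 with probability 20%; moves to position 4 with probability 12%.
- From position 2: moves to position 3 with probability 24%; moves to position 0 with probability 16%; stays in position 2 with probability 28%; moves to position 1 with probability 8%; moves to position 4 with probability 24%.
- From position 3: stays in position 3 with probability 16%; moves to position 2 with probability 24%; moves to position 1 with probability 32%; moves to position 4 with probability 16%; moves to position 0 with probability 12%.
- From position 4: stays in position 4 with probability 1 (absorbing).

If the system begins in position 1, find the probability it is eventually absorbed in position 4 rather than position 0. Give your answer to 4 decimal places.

Let h(s) be the probability of absorption at position 4 starting from transient state s. Then h(position 4) = 1 and h(position 0) = 0. By first-step analysis:
h(position 1) = 0.24·0 + 0.32·h(position 1) + 0.12·h(position 2) + 0.2·h(position 3) + 0.12·1
h(position 2) = 0.16·0 + 0.08·h(position 1) + 0.28·h(position 2) + 0.24·h(position 3) + 0.24·1
h(position 3) = 0.12·0 + 0.32·h(position 1) + 0.24·h(position 2) + 0.16·h(position 3) + 0.16·1
Solving: h(position 1) = 0.4232, h(position 2) = 0.5500, h(position 3) = 0.5088.
Starting from position 1, the probability is 0.4232.

0.4232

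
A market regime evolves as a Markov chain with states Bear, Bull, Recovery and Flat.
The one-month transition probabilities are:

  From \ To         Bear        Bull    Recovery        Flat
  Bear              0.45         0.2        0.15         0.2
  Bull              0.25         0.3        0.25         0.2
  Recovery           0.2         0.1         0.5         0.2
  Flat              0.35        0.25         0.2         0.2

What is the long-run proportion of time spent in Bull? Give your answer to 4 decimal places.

0.2025

Let the stationary distribution be π with π = πP and π_1 + π_2 + π_3 + π_4 = 1.
π_1 = 0.45·π_1 + 0.25·π_2 + 0.2·π_3 + 0.35·π_4
π_2 = 0.2·π_1 + 0.3·π_2 + 0.1·π_3 + 0.25·π_4
π_3 = 0.15·π_1 + 0.25·π_2 + 0.5·π_3 + 0.2·π_4
Solving with the normalization constraint gives π = (0.3202, 0.2025, 0.2773, 0.2000).
So the stationary probability of Bull is 0.2025.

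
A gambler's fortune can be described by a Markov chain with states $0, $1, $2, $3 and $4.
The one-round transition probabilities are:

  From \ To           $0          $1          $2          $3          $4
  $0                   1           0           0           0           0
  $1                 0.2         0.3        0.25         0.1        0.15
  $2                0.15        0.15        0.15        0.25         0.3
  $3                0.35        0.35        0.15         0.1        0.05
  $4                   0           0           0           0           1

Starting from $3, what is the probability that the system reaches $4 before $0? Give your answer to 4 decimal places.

0.3169

Let h(s) be the probability of absorption at $4 starting from transient state s. Then h($4) = 1 and h($0) = 0. By first-step analysis:
h($1) = 0.2·0 + 0.3·h($1) + 0.25·h($2) + 0.1·h($3) + 0.15·1
h($2) = 0.15·0 + 0.15·h($1) + 0.15·h($2) + 0.25·h($3) + 0.3·1
h($3) = 0.35·0 + 0.35·h($1) + 0.15·h($2) + 0.1·h($3) + 0.05·1
Solving: h($1) = 0.4471, h($2) = 0.5251, h($3) = 0.3169.
Starting from $3, the probability is 0.3169.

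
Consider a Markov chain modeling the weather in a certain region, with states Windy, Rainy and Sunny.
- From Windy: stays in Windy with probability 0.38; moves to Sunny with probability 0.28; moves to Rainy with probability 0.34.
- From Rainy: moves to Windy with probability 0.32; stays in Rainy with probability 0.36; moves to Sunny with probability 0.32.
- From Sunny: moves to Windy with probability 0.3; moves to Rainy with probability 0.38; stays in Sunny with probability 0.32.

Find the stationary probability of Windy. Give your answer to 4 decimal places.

Let the stationary distribution be π with π = πP and π_1 + π_2 + π_3 = 1.
π_1 = 0.38·π_1 + 0.32·π_2 + 0.3·π_3
π_2 = 0.34·π_1 + 0.36·π_2 + 0.38·π_3
Solving with the normalization constraint gives π = (0.3339, 0.3595, 0.3066).
So the stationary probability of Windy is 0.3339.

0.3339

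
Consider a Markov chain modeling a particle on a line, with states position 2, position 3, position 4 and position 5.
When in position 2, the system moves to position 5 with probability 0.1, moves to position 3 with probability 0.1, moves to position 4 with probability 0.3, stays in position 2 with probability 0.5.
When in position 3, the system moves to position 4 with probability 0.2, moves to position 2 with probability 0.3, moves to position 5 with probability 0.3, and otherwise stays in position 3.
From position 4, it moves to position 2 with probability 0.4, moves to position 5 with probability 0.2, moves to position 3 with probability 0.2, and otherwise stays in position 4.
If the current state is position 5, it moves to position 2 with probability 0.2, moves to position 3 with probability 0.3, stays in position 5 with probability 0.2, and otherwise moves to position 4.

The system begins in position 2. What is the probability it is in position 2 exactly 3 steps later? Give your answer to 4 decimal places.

Propagate the distribution vector 3 steps from position 2.
After 0 steps: (1.0000, 0.0000, 0.0000, 0.0000)
After 1 step: (0.5000, 0.1000, 0.3000, 0.1000)
After 2 steps: (0.4200, 0.1600, 0.2600, 0.1600)
After 3 steps: (0.3940, 0.1740, 0.2580, 0.1740)
P(in position 2 after 3 steps) = 0.3940

0.3940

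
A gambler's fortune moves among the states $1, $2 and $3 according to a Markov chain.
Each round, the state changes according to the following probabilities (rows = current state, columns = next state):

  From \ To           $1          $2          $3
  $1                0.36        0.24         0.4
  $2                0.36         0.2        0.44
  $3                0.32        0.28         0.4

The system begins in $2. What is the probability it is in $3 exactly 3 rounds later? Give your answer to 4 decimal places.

Propagate the distribution vector 3 rounds from $2.
After 0 rounds: (0.0000, 1.0000, 0.0000)
After 1 round: (0.3600, 0.2000, 0.4400)
After 2 rounds: (0.3424, 0.2496, 0.4080)
After 3 rounds: (0.3437, 0.2463, 0.4100)
P(in $3 after 3 rounds) = 0.4100

0.4100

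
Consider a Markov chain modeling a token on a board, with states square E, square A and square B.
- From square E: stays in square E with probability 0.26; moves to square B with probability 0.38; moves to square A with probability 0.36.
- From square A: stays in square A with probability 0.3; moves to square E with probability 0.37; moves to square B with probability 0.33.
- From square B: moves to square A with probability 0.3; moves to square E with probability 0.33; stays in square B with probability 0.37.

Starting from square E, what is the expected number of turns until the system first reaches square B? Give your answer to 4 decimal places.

Let t(s) be the expected number of turns to first reach square B from state s, with t(square B) = 0. Conditioning on the first turn:
t(square E) = 1 + 0.26·t(square E) + 0.36·t(square A)
t(square A) = 1 + 0.37·t(square E) + 0.3·t(square A)
Solving: t(square E) = 2.7547, t(square A) = 2.8846.
Expected turns from square E to square B: 2.7547.

2.7547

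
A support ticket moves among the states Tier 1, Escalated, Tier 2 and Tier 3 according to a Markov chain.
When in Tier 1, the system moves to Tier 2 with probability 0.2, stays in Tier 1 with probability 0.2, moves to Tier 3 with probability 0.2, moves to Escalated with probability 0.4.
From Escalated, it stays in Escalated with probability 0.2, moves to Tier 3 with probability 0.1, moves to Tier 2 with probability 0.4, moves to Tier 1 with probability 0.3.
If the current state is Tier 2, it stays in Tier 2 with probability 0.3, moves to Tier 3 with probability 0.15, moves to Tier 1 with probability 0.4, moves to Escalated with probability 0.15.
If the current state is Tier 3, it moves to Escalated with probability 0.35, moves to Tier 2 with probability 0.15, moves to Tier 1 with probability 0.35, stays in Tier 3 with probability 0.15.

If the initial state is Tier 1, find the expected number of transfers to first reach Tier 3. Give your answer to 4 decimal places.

6.3128

Let t(s) be the expected number of transfers to first reach Tier 3 from state s, with t(Tier 3) = 0. Conditioning on the first transfer:
t(Tier 1) = 1 + 0.2·t(Tier 1) + 0.4·t(Escalated) + 0.2·t(Tier 2)
t(Escalated) = 1 + 0.3·t(Tier 1) + 0.2·t(Escalated) + 0.4·t(Tier 2)
t(Tier 2) = 1 + 0.4·t(Tier 1) + 0.15·t(Escalated) + 0.3·t(Tier 2)
Solving: t(Tier 1) = 6.3128, t(Escalated) = 6.8715, t(Tier 2) = 6.5084.
Expected transfers from Tier 1 to Tier 3: 6.3128.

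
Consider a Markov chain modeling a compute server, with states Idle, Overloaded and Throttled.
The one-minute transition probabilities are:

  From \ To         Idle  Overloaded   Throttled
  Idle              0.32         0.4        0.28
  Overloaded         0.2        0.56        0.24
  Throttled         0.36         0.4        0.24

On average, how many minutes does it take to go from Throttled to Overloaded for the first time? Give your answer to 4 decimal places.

2.5000

Let t(s) be the expected number of minutes to first reach Overloaded from state s, with t(Overloaded) = 0. Conditioning on the first minute:
t(Idle) = 1 + 0.32·t(Idle) + 0.28·t(Throttled)
t(Throttled) = 1 + 0.36·t(Idle) + 0.24·t(Throttled)
Solving: t(Idle) = 2.5000, t(Throttled) = 2.5000.
Expected minutes from Throttled to Overloaded: 2.5000.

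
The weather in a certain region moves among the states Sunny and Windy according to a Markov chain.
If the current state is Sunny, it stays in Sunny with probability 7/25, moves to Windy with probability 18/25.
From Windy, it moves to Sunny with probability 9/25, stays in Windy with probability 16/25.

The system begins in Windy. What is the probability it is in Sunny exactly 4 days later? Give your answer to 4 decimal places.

Propagate the distribution vector 4 days from Windy.
After 0 days: (0.0000, 1.0000)
After 1 day: (0.3600, 0.6400)
After 2 days: (0.3312, 0.6688)
After 3 days: (0.3335, 0.6665)
After 4 days: (0.3333, 0.6667)
P(in Sunny after 4 days) = 0.3333

0.3333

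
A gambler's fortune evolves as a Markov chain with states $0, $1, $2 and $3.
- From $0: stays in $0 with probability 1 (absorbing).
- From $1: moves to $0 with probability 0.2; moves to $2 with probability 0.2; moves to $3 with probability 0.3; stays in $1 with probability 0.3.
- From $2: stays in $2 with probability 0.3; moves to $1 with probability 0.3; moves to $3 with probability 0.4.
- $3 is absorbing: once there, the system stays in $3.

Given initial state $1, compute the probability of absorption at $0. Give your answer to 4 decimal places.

0.3256

Let h(s) be the probability of absorption at $0 starting from transient state s. Then h($0) = 1 and h($3) = 0. By first-step analysis:
h($1) = 0.2·1 + 0.3·h($1) + 0.2·h($2) + 0.3·0
h($2) = 0.3·h($1) + 0.3·h($2) + 0.4·0
Solving: h($1) = 0.3256, h($2) = 0.1395.
Starting from $1, the probability is 0.3256.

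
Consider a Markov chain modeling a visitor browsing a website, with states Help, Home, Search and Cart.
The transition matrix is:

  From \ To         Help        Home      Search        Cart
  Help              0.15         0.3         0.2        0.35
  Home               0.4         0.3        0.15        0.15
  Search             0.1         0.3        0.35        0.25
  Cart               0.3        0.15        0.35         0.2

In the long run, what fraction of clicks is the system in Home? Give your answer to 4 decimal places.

0.2647

Let the stationary distribution be π with π = πP and π_1 + π_2 + π_3 + π_4 = 1.
π_1 = 0.15·π_1 + 0.4·π_2 + 0.1·π_3 + 0.3·π_4
π_2 = 0.3·π_1 + 0.3·π_2 + 0.3·π_3 + 0.15·π_4
π_3 = 0.2·π_1 + 0.15·π_2 + 0.35·π_3 + 0.35·π_4
Solving with the normalization constraint gives π = (0.2384, 0.2647, 0.2613, 0.2356).
So the stationary probability of Home is 0.2647.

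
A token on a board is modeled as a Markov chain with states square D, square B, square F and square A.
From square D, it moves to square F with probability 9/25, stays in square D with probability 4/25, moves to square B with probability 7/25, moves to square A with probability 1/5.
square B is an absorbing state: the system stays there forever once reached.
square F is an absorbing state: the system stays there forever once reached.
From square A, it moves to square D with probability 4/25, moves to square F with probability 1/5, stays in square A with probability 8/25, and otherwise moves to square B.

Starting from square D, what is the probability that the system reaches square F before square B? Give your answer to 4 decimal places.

0.5282

Let h(s) be the probability of absorption at square F starting from transient state s. Then h(square F) = 1 and h(square B) = 0. By first-step analysis:
h(square D) = 0.16·h(square D) + 0.28·0 + 0.36·1 + 0.2·h(square A)
h(square A) = 0.16·h(square D) + 0.32·0 + 0.2·1 + 0.32·h(square A)
Solving: h(square D) = 0.5282, h(square A) = 0.4184.
Starting from square D, the probability is 0.5282.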